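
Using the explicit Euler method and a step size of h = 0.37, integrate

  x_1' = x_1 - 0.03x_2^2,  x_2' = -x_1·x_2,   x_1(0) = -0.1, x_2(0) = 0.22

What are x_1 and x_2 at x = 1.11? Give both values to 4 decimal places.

Euler on (x_1,x_2): x_1_{n+1} = x_1_n + h·x_1', x_2_{n+1} = x_2_n + h·x_2'.
0.000000: (-0.100000, 0.220000); f=(-0.101452, 0.022000) → (-0.137537, 0.228140)
0.370000: (-0.137537, 0.228140); f=(-0.139099, 0.031378) → (-0.189004, 0.239750)
0.740000: (-0.189004, 0.239750); f=(-0.190728, 0.045314) → (-0.259573, 0.256516)
(x_1(1.11), x_2(1.11)) ≈ (-0.2596, 0.2565)

-0.2596, 0.2565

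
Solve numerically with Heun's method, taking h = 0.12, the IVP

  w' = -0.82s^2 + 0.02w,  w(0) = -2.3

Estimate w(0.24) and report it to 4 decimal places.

-2.3153

Heun: k1 = f(s_n, w_n); k2 = f(s_n + h, w_n + h·k1); w_{n+1} = w_n + (h/2)·(k1 + k2).
s=0.000000, w=-2.300000:
  k1 = f(0.000000, -2.300000) = -0.046000
  k2 = f(0.120000, -2.305520) = -0.057918
  w ← -2.300000 + (0.12/2)·(-0.046000 + (-0.057918)) = -2.306235
s=0.120000, w=-2.306235:
  k1 = f(0.120000, -2.306235) = -0.057933
  k2 = f(0.240000, -2.313187) = -0.093496
  w ← -2.306235 + (0.12/2)·(-0.057933 + (-0.093496)) = -2.315321
w(0.24) ≈ -2.3153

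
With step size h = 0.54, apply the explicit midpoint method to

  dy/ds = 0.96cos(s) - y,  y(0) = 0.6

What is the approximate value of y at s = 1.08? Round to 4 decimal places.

Midpoint: k1 = f(s_n, y_n); k2 = f(s_n + h/2, y_n + (h/2)·k1); y_{n+1} = y_n + h·k2.
s=0.000000, y=0.600000:
  k1 = f(0.000000, 0.600000) = 0.360000
  k2 = f(0.270000, 0.697200) = 0.228020
  y ← 0.600000 + 0.54·0.228020 = 0.723131
s=0.540000, y=0.723131:
  k1 = f(0.540000, 0.723131) = 0.100270
  k2 = f(0.810000, 0.750204) = -0.088285
  y ← 0.723131 + 0.54·(-0.088285) = 0.675457
y(1.08) ≈ 0.6755

0.6755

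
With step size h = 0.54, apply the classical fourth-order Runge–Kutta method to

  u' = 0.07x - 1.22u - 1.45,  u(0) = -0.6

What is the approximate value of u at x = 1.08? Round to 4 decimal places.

RK4: k1 = f(x_n, u_n); k2 = f(x_n + h/2, u_n + (h/2)·k1); k3 = f(x_n + h/2, u_n + (h/2)·k2); k4 = f(x_n + h, u_n + h·k3); u_{n+1} = u_n + (h/6)·(k1 + 2k2 + 2k3 + k4).
x=0.000000, u=-0.600000:
  k1 = f(0.000000, -0.600000) = -0.718000
  k2 = f(0.270000, -0.793860) = -0.462591
  k3 = f(0.270000, -0.724900) = -0.546723
  k4 = f(0.540000, -0.895230) = -0.320019
  u ← -0.600000 + (0.54/6)·(k1 + 2k2 + 2k3 + k4) = -0.875098
x=0.540000, u=-0.875098:
  k1 = f(0.540000, -0.875098) = -0.344580
  k2 = f(0.810000, -0.968135) = -0.212176
  k3 = f(0.810000, -0.932386) = -0.255790
  k4 = f(1.080000, -1.013225) = -0.138266
  u ← -0.875098 + (0.54/6)·(k1 + 2k2 + 2k3 + k4) = -1.002788
u(1.08) ≈ -1.0028

-1.0028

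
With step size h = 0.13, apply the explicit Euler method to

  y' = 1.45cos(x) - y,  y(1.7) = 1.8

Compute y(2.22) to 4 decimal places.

0.8229

Euler: y_{n+1} = y_n + h·f(x_n, y_n).
x=1.700000, y=1.800000: f=-1.986825 → y ← 1.800000 + 0.13·(-1.986825) = 1.541713
x=1.830000, y=1.541713: f=-1.913364 → y ← 1.541713 + 0.13·(-1.913364) = 1.292976
x=1.960000, y=1.292976: f=-1.843181 → y ← 1.292976 + 0.13·(-1.843181) = 1.053362
x=2.090000, y=1.053362: f=-1.772836 → y ← 1.053362 + 0.13·(-1.772836) = 0.822893
y(2.22) ≈ 0.8229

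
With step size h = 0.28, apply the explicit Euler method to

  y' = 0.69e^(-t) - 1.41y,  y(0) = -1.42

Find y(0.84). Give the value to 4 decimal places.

Euler: y_{n+1} = y_n + h·f(t_n, y_n).
t=0.000000, y=-1.420000: f=2.692200 → y ← -1.420000 + 0.28·2.692200 = -0.666184
t=0.280000, y=-0.666184: f=1.460810 → y ← -0.666184 + 0.28·1.460810 = -0.257157
t=0.560000, y=-0.257157: f=0.756726 → y ← -0.257157 + 0.28·0.756726 = -0.045274
y(0.84) ≈ -0.0453

-0.0453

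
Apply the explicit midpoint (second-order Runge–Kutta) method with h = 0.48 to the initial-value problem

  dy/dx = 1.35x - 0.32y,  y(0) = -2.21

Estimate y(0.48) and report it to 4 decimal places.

Midpoint: k1 = f(x_n, y_n); k2 = f(x_n + h/2, y_n + (h/2)·k1); y_{n+1} = y_n + h·k2.
x=0.000000, y=-2.210000:
  k1 = f(0.000000, -2.210000) = 0.707200
  k2 = f(0.240000, -2.040272) = 0.976887
  y ← -2.210000 + 0.48·0.976887 = -1.741094
y(0.48) ≈ -1.7411

-1.7411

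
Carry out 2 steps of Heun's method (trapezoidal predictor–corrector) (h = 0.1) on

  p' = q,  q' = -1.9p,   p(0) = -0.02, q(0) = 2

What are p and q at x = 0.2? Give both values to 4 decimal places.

Heun on (p,q): k1 = f(x_n, state_n); k2 = f(x_n + h, state_n + h·k1); state_{n+1} = state_n + (h/2)·(k1 + k2).
0.000000: (-0.020000, 2.000000)
  k1 = (2.000000, 0.038000)
  predictor → (0.180000, 2.003800)
  k2 = (2.003800, -0.342000)
  → (0.180190, 1.984800)
0.100000: (0.180190, 1.984800)
  k1 = (1.984800, -0.342361)
  predictor → (0.378670, 1.950564)
  k2 = (1.950564, -0.719473)
  → (0.376958, 1.931708)
(p(0.2), q(0.2)) ≈ (0.3770, 1.9317)

0.3770, 1.9317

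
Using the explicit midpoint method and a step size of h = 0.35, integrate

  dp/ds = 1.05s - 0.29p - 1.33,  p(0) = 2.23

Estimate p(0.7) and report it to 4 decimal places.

Midpoint: k1 = f(s_n, p_n); k2 = f(s_n + h/2, p_n + (h/2)·k1); p_{n+1} = p_n + h·k2.
s=0.000000, p=2.230000:
  k1 = f(0.000000, 2.230000) = -1.976700
  k2 = f(0.175000, 1.884078) = -1.692632
  p ← 2.230000 + 0.35·(-1.692632) = 1.637579
s=0.350000, p=1.637579:
  k1 = f(0.350000, 1.637579) = -1.437398
  k2 = f(0.525000, 1.386034) = -1.180700
  p ← 1.637579 + 0.35·(-1.180700) = 1.224334
p(0.7) ≈ 1.2243

1.2243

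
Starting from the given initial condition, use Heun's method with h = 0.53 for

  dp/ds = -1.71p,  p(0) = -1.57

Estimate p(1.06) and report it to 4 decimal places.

-0.3994

Heun: k1 = f(s_n, p_n); k2 = f(s_n + h, p_n + h·k1); p_{n+1} = p_n + (h/2)·(k1 + k2).
s=0.000000, p=-1.570000:
  k1 = f(0.000000, -1.570000) = 2.684700
  k2 = f(0.530000, -0.147109) = 0.251556
  p ← -1.570000 + (0.53/2)·(2.684700 + 0.251556) = -0.791892
s=0.530000, p=-0.791892:
  k1 = f(0.530000, -0.791892) = 1.354135
  k2 = f(1.060000, -0.074200) = 0.126882
  p ← -0.791892 + (0.53/2)·(1.354135 + 0.126882) = -0.399422
p(1.06) ≈ -0.3994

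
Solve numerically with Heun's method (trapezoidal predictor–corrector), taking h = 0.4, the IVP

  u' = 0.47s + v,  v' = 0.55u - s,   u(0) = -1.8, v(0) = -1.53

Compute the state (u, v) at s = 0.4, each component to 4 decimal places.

Heun on (u,v): k1 = f(s_n, state_n); k2 = f(s_n + h, state_n + h·k1); state_{n+1} = state_n + (h/2)·(k1 + k2).
0.000000: (-1.800000, -1.530000)
  k1 = (-1.530000, -0.990000)
  predictor → (-2.412000, -1.926000)
  k2 = (-1.738000, -1.726600)
  → (-2.453600, -2.073320)
(u(0.4), v(0.4)) ≈ (-2.4536, -2.0733)

-2.4536, -2.0733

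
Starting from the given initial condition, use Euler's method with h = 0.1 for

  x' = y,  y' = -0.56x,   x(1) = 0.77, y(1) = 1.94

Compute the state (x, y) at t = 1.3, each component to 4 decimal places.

Euler on (x,y): x_{n+1} = x_n + h·x', y_{n+1} = y_n + h·y'.
1.000000: (0.770000, 1.940000); f=(1.940000, -0.431200) → (0.964000, 1.896880)
1.100000: (0.964000, 1.896880); f=(1.896880, -0.539840) → (1.153688, 1.842896)
1.200000: (1.153688, 1.842896); f=(1.842896, -0.646065) → (1.337978, 1.778289)
(x(1.3), y(1.3)) ≈ (1.3380, 1.7783)

1.3380, 1.7783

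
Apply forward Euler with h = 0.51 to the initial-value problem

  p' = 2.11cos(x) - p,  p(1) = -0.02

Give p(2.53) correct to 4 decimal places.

Euler: p_{n+1} = p_n + h·f(x_n, p_n).
x=1.000000, p=-0.020000: f=1.160038 → p ← -0.020000 + 0.51·1.160038 = 0.571619
x=1.510000, p=0.571619: f=-0.443418 → p ← 0.571619 + 0.51·(-0.443418) = 0.345476
x=2.020000, p=0.345476: f=-1.261740 → p ← 0.345476 + 0.51·(-1.261740) = -0.298011
p(2.53) ≈ -0.2980

-0.2980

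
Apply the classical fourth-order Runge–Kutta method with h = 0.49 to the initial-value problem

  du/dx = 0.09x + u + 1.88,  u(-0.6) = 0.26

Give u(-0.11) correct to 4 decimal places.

1.5913

RK4: k1 = f(x_n, u_n); k2 = f(x_n + h/2, u_n + (h/2)·k1); k3 = f(x_n + h/2, u_n + (h/2)·k2); k4 = f(x_n + h, u_n + h·k3); u_{n+1} = u_n + (h/6)·(k1 + 2k2 + 2k3 + k4).
x=-0.600000, u=0.260000:
  k1 = f(-0.600000, 0.260000) = 2.086000
  k2 = f(-0.355000, 0.771070) = 2.619120
  k3 = f(-0.355000, 0.901684) = 2.749734
  k4 = f(-0.110000, 1.607370) = 3.477470
  u ← 0.260000 + (0.49/6)·(k1 + 2k2 + 2k3 + k4) = 1.591263
u(-0.11) ≈ 1.5913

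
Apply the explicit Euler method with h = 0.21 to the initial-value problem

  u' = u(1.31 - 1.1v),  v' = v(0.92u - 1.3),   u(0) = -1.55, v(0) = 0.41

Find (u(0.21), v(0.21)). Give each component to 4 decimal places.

-1.8296, 0.1753

Euler on (u,v): u_{n+1} = u_n + h·u', v_{n+1} = v_n + h·v'.
0.000000: (-1.550000, 0.410000); f=(-1.331450, -1.117660) → (-1.829605, 0.175291)
(u(0.21), v(0.21)) ≈ (-1.8296, 0.1753)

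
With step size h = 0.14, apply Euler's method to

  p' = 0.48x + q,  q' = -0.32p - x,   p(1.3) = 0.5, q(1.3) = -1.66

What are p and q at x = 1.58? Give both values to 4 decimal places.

Euler on (p,q): p_{n+1} = p_n + h·p', q_{n+1} = q_n + h·q'.
1.300000: (0.500000, -1.660000); f=(-1.036000, -1.460000) → (0.354960, -1.864400)
1.440000: (0.354960, -1.864400); f=(-1.173200, -1.553587) → (0.190712, -2.081902)
(p(1.58), q(1.58)) ≈ (0.1907, -2.0819)

0.1907, -2.0819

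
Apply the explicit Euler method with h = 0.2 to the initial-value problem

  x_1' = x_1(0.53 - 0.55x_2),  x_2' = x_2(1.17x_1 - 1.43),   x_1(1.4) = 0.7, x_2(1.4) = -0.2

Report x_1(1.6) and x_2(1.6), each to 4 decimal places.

0.7896, -0.1756

Euler on (x_1,x_2): x_1_{n+1} = x_1_n + h·x_1', x_2_{n+1} = x_2_n + h·x_2'.
1.400000: (0.700000, -0.200000); f=(0.448000, 0.122200) → (0.789600, -0.175560)
(x_1(1.6), x_2(1.6)) ≈ (0.7896, -0.1756)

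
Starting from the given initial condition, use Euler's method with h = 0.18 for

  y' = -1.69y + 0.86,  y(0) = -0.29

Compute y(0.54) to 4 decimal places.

0.2398

Euler: y_{n+1} = y_n + h·f(x_n, y_n).
x=0.000000, y=-0.290000: f=1.350100 → y ← -0.290000 + 0.18·1.350100 = -0.046982
x=0.180000, y=-0.046982: f=0.939400 → y ← -0.046982 + 0.18·0.939400 = 0.122110
x=0.360000, y=0.122110: f=0.653634 → y ← 0.122110 + 0.18·0.653634 = 0.239764
y(0.54) ≈ 0.2398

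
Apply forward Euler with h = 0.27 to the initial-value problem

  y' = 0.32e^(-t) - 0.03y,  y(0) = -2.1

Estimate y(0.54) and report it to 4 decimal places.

-1.9145

Euler: y_{n+1} = y_n + h·f(t_n, y_n).
t=0.000000, y=-2.100000: f=0.383000 → y ← -2.100000 + 0.27·0.383000 = -1.996590
t=0.270000, y=-1.996590: f=0.304179 → y ← -1.996590 + 0.27·0.304179 = -1.914462
y(0.54) ≈ -1.9145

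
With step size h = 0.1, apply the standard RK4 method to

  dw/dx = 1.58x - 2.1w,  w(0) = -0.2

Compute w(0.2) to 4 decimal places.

-0.1038

RK4: k1 = f(x_n, w_n); k2 = f(x_n + h/2, w_n + (h/2)·k1); k3 = f(x_n + h/2, w_n + (h/2)·k2); k4 = f(x_n + h, w_n + h·k3); w_{n+1} = w_n + (h/6)·(k1 + 2k2 + 2k3 + k4).
x=0.000000, w=-0.200000:
  k1 = f(0.000000, -0.200000) = 0.420000
  k2 = f(0.050000, -0.179000) = 0.454900
  k3 = f(0.050000, -0.177255) = 0.451236
  k4 = f(0.100000, -0.154876) = 0.483241
  w ← -0.200000 + (0.1/6)·(k1 + 2k2 + 2k3 + k4) = -0.154741
x=0.100000, w=-0.154741:
  k1 = f(0.100000, -0.154741) = 0.482957
  k2 = f(0.150000, -0.130594) = 0.511247
  k3 = f(0.150000, -0.129179) = 0.508276
  k4 = f(0.200000, -0.103914) = 0.534219
  w ← -0.154741 + (0.1/6)·(k1 + 2k2 + 2k3 + k4) = -0.103804
w(0.2) ≈ -0.1038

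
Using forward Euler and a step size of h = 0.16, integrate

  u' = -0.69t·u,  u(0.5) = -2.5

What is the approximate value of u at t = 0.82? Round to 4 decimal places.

-2.1899

Euler: u_{n+1} = u_n + h·f(t_n, u_n).
t=0.500000, u=-2.500000: f=0.862500 → u ← -2.500000 + 0.16·0.862500 = -2.362000
t=0.660000, u=-2.362000: f=1.075655 → u ← -2.362000 + 0.16·1.075655 = -2.189895
u(0.82) ≈ -2.1899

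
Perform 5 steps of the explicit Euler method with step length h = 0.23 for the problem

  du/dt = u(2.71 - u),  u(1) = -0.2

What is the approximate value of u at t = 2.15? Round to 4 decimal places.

Euler: u_{n+1} = u_n + h·f(t_n, u_n).
t=1.000000, u=-0.200000: f=-0.582000 → u ← -0.200000 + 0.23·(-0.582000) = -0.333860
t=1.230000, u=-0.333860: f=-1.016223 → u ← -0.333860 + 0.23·(-1.016223) = -0.567591
t=1.460000, u=-0.567591: f=-1.860332 → u ← -0.567591 + 0.23·(-1.860332) = -0.995468
t=1.690000, u=-0.995468: f=-3.688674 → u ← -0.995468 + 0.23·(-3.688674) = -1.843863
t=1.920000, u=-1.843863: f=-8.396698 → u ← -1.843863 + 0.23·(-8.396698) = -3.775103
u(2.15) ≈ -3.7751

-3.7751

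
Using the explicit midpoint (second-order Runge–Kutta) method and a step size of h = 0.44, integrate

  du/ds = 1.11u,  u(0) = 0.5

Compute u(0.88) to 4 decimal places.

1.2923

Midpoint: k1 = f(s_n, u_n); k2 = f(s_n + h/2, u_n + (h/2)·k1); u_{n+1} = u_n + h·k2.
s=0.000000, u=0.500000:
  k1 = f(0.000000, 0.500000) = 0.555000
  k2 = f(0.220000, 0.622100) = 0.690531
  u ← 0.500000 + 0.44·0.690531 = 0.803834
s=0.440000, u=0.803834:
  k1 = f(0.440000, 0.803834) = 0.892255
  k2 = f(0.660000, 1.000130) = 1.110144
  u ← 0.803834 + 0.44·1.110144 = 1.292297
u(0.88) ≈ 1.2923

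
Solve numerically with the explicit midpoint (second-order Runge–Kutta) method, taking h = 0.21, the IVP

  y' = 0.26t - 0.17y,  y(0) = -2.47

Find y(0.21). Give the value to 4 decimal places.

-2.3777

Midpoint: k1 = f(t_n, y_n); k2 = f(t_n + h/2, y_n + (h/2)·k1); y_{n+1} = y_n + h·k2.
t=0.000000, y=-2.470000:
  k1 = f(0.000000, -2.470000) = 0.419900
  k2 = f(0.105000, -2.425911) = 0.439705
  y ← -2.470000 + 0.21·0.439705 = -2.377662
y(0.21) ≈ -2.3777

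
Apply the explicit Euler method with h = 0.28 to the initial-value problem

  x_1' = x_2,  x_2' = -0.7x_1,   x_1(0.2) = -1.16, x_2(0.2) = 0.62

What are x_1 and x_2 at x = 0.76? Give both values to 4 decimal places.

Euler on (x_1,x_2): x_1_{n+1} = x_1_n + h·x_1', x_2_{n+1} = x_2_n + h·x_2'.
0.200000: (-1.160000, 0.620000); f=(0.620000, 0.812000) → (-0.986400, 0.847360)
0.480000: (-0.986400, 0.847360); f=(0.847360, 0.690480) → (-0.749139, 1.040694)
(x_1(0.76), x_2(0.76)) ≈ (-0.7491, 1.0407)

-0.7491, 1.0407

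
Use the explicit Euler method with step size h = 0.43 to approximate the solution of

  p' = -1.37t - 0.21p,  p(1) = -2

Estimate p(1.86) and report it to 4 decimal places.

-3.0334

Euler: p_{n+1} = p_n + h·f(t_n, p_n).
t=1.000000, p=-2.000000: f=-0.950000 → p ← -2.000000 + 0.43·(-0.950000) = -2.408500
t=1.430000, p=-2.408500: f=-1.453315 → p ← -2.408500 + 0.43·(-1.453315) = -3.033425
p(1.86) ≈ -3.0334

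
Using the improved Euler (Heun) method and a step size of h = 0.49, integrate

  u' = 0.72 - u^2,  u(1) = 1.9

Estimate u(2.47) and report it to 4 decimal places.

Heun: k1 = f(t_n, u_n); k2 = f(t_n + h, u_n + h·k1); u_{n+1} = u_n + (h/2)·(k1 + k2).
t=1.000000, u=1.900000:
  k1 = f(1.000000, 1.900000) = -2.890000
  k2 = f(1.490000, 0.483900) = 0.485841
  u ← 1.900000 + (0.49/2)·(-2.890000 + 0.485841) = 1.310981
t=1.490000, u=1.310981:
  k1 = f(1.490000, 1.310981) = -0.998671
  k2 = f(1.980000, 0.821632) = 0.044921
  u ← 1.310981 + (0.49/2)·(-0.998671 + 0.044921) = 1.077312
t=1.980000, u=1.077312:
  k1 = f(1.980000, 1.077312) = -0.440601
  k2 = f(2.470000, 0.861417) = -0.022040
  u ← 1.077312 + (0.49/2)·(-0.440601 + (-0.022040)) = 0.963965
u(2.47) ≈ 0.9640

0.9640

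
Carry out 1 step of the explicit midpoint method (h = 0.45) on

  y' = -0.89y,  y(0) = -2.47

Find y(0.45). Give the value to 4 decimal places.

-1.6789

Midpoint: k1 = f(x_n, y_n); k2 = f(x_n + h/2, y_n + (h/2)·k1); y_{n+1} = y_n + h·k2.
x=0.000000, y=-2.470000:
  k1 = f(0.000000, -2.470000) = 2.198300
  k2 = f(0.225000, -1.975383) = 1.758090
  y ← -2.470000 + 0.45·1.758090 = -1.678859
y(0.45) ≈ -1.6789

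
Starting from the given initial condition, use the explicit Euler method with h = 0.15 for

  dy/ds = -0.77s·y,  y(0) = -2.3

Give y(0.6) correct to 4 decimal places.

-2.0684

Euler: y_{n+1} = y_n + h·f(s_n, y_n).
s=0.000000, y=-2.300000: f=0.000000 → y ← -2.300000 + 0.15·0.000000 = -2.300000
s=0.150000, y=-2.300000: f=0.265650 → y ← -2.300000 + 0.15·0.265650 = -2.260152
s=0.300000, y=-2.260152: f=0.522095 → y ← -2.260152 + 0.15·0.522095 = -2.181838
s=0.450000, y=-2.181838: f=0.756007 → y ← -2.181838 + 0.15·0.756007 = -2.068437
y(0.6) ≈ -2.0684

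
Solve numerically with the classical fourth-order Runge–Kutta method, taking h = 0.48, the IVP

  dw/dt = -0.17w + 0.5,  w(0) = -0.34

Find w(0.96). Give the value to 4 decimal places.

0.1541

RK4: k1 = f(t_n, w_n); k2 = f(t_n + h/2, w_n + (h/2)·k1); k3 = f(t_n + h/2, w_n + (h/2)·k2); k4 = f(t_n + h, w_n + h·k3); w_{n+1} = w_n + (h/6)·(k1 + 2k2 + 2k3 + k4).
t=0.000000, w=-0.340000:
  k1 = f(0.000000, -0.340000) = 0.557800
  k2 = f(0.240000, -0.206128) = 0.535042
  k3 = f(0.240000, -0.211590) = 0.535970
  k4 = f(0.480000, -0.082734) = 0.514065
  w ← -0.340000 + (0.48/6)·(k1 + 2k2 + 2k3 + k4) = -0.082889
t=0.480000, w=-0.082889:
  k1 = f(0.480000, -0.082889) = 0.514091
  k2 = f(0.720000, 0.040493) = 0.493116
  k3 = f(0.720000, 0.035459) = 0.493972
  k4 = f(0.960000, 0.154218) = 0.473783
  w ← -0.082889 + (0.48/6)·(k1 + 2k2 + 2k3 + k4) = 0.154075
w(0.96) ≈ 0.1541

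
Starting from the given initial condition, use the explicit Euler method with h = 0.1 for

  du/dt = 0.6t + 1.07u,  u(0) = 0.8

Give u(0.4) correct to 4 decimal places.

1.2400

Euler: u_{n+1} = u_n + h·f(t_n, u_n).
t=0.000000, u=0.800000: f=0.856000 → u ← 0.800000 + 0.1·0.856000 = 0.885600
t=0.100000, u=0.885600: f=1.007592 → u ← 0.885600 + 0.1·1.007592 = 0.986359
t=0.200000, u=0.986359: f=1.175404 → u ← 0.986359 + 0.1·1.175404 = 1.103900
t=0.300000, u=1.103900: f=1.361173 → u ← 1.103900 + 0.1·1.361173 = 1.240017
u(0.4) ≈ 1.2400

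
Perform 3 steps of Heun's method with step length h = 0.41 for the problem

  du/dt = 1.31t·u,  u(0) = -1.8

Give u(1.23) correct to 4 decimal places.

-4.6727

Heun: k1 = f(t_n, u_n); k2 = f(t_n + h, u_n + h·k1); u_{n+1} = u_n + (h/2)·(k1 + k2).
t=0.000000, u=-1.800000:
  k1 = f(0.000000, -1.800000) = 0.000000
  k2 = f(0.410000, -1.800000) = -0.966780
  u ← -1.800000 + (0.41/2)·(0.000000 + (-0.966780)) = -1.998190
t=0.410000, u=-1.998190:
  k1 = f(0.410000, -1.998190) = -1.073228
  k2 = f(0.820000, -2.438213) = -2.619129
  u ← -1.998190 + (0.41/2)·(-1.073228 + (-2.619129)) = -2.755123
t=0.820000, u=-2.755123:
  k1 = f(0.820000, -2.755123) = -2.959553
  k2 = f(1.230000, -3.968540) = -6.394508
  u ← -2.755123 + (0.41/2)·(-2.959553 + (-6.394508)) = -4.672706
u(1.23) ≈ -4.6727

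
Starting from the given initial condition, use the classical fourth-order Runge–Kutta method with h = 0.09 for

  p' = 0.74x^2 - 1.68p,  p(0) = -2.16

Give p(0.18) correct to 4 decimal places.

RK4: k1 = f(x_n, p_n); k2 = f(x_n + h/2, p_n + (h/2)·k1); k3 = f(x_n + h/2, p_n + (h/2)·k2); k4 = f(x_n + h, p_n + h·k3); p_{n+1} = p_n + (h/6)·(k1 + 2k2 + 2k3 + k4).
x=0.000000, p=-2.160000:
  k1 = f(0.000000, -2.160000) = 3.628800
  k2 = f(0.045000, -1.996704) = 3.355961
  k3 = f(0.045000, -2.008982) = 3.376588
  k4 = f(0.090000, -1.856107) = 3.124254
  p ← -2.160000 + (0.09/6)·(k1 + 2k2 + 2k3 + k4) = -1.856728
x=0.090000, p=-1.856728:
  k1 = f(0.090000, -1.856728) = 3.125297
  k2 = f(0.135000, -1.716089) = 2.896517
  k3 = f(0.135000, -1.726384) = 2.913812
  k4 = f(0.180000, -1.594485) = 2.702710
  p ← -1.856728 + (0.09/6)·(k1 + 2k2 + 2k3 + k4) = -1.594998
p(0.18) ≈ -1.5950

-1.5950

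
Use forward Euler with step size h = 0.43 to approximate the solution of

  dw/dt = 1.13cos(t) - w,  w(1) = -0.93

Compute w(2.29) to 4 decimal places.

Euler: w_{n+1} = w_n + h·f(t_n, w_n).
t=1.000000, w=-0.930000: f=1.540542 → w ← -0.930000 + 0.43·1.540542 = -0.267567
t=1.430000, w=-0.267567: f=0.426142 → w ← -0.267567 + 0.43·0.426142 = -0.084326
t=1.860000, w=-0.084326: f=-0.237938 → w ← -0.084326 + 0.43·(-0.237938) = -0.186639
w(2.29) ≈ -0.1866

-0.1866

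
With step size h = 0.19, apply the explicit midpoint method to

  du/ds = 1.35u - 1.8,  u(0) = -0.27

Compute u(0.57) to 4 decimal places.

Midpoint: k1 = f(s_n, u_n); k2 = f(s_n + h/2, u_n + (h/2)·k1); u_{n+1} = u_n + h·k2.
s=0.000000, u=-0.270000:
  k1 = f(0.000000, -0.270000) = -2.164500
  k2 = f(0.095000, -0.475628) = -2.442097
  u ← -0.270000 + 0.19·(-2.442097) = -0.733998
s=0.190000, u=-0.733998:
  k1 = f(0.190000, -0.733998) = -2.790898
  k2 = f(0.285000, -0.999134) = -3.148831
  u ← -0.733998 + 0.19·(-3.148831) = -1.332276
s=0.380000, u=-1.332276:
  k1 = f(0.380000, -1.332276) = -3.598573
  k2 = f(0.475000, -1.674141) = -4.060090
  u ← -1.332276 + 0.19·(-4.060090) = -2.103693
u(0.57) ≈ -2.1037

-2.1037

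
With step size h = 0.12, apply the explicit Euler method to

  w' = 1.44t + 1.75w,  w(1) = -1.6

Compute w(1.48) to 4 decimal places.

Euler: w_{n+1} = w_n + h·f(t_n, w_n).
t=1.000000, w=-1.600000: f=-1.360000 → w ← -1.600000 + 0.12·(-1.360000) = -1.763200
t=1.120000, w=-1.763200: f=-1.472800 → w ← -1.763200 + 0.12·(-1.472800) = -1.939936
t=1.240000, w=-1.939936: f=-1.609288 → w ← -1.939936 + 0.12·(-1.609288) = -2.133051
t=1.360000, w=-2.133051: f=-1.774438 → w ← -2.133051 + 0.12·(-1.774438) = -2.345983
w(1.48) ≈ -2.3460

-2.3460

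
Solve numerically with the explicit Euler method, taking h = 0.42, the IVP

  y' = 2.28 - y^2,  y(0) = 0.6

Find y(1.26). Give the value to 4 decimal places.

Euler: y_{n+1} = y_n + h·f(x_n, y_n).
x=0.000000, y=0.600000: f=1.920000 → y ← 0.600000 + 0.42·1.920000 = 1.406400
x=0.420000, y=1.406400: f=0.302039 → y ← 1.406400 + 0.42·0.302039 = 1.533256
x=0.840000, y=1.533256: f=-0.070875 → y ← 1.533256 + 0.42·(-0.070875) = 1.503489
y(1.26) ≈ 1.5035

1.5035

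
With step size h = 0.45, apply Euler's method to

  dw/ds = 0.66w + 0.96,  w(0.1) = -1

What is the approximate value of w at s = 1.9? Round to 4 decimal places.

-0.1683

Euler: w_{n+1} = w_n + h·f(s_n, w_n).
s=0.100000, w=-1.000000: f=0.300000 → w ← -1.000000 + 0.45·0.300000 = -0.865000
s=0.550000, w=-0.865000: f=0.389100 → w ← -0.865000 + 0.45·0.389100 = -0.689905
s=1.000000, w=-0.689905: f=0.504663 → w ← -0.689905 + 0.45·0.504663 = -0.462807
s=1.450000, w=-0.462807: f=0.654548 → w ← -0.462807 + 0.45·0.654548 = -0.168260
w(1.9) ≈ -0.1683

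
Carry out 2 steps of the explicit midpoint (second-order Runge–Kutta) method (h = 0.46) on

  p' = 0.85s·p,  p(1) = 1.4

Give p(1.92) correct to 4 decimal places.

4.0778

Midpoint: k1 = f(s_n, p_n); k2 = f(s_n + h/2, p_n + (h/2)·k1); p_{n+1} = p_n + h·k2.
s=1.000000, p=1.400000:
  k1 = f(1.000000, 1.400000) = 1.190000
  k2 = f(1.230000, 1.673700) = 1.749853
  p ← 1.400000 + 0.46·1.749853 = 2.204933
s=1.460000, p=2.204933:
  k1 = f(1.460000, 2.204933) = 2.736321
  k2 = f(1.690000, 2.834286) = 4.071452
  p ← 2.204933 + 0.46·4.071452 = 4.077801
p(1.92) ≈ 4.0778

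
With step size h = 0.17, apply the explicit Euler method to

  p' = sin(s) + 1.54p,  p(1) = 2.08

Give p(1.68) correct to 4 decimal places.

6.1877

Euler: p_{n+1} = p_n + h·f(s_n, p_n).
s=1.000000, p=2.080000: f=4.044671 → p ← 2.080000 + 0.17·4.044671 = 2.767594
s=1.170000, p=2.767594: f=5.182845 → p ← 2.767594 + 0.17·5.182845 = 3.648678
s=1.340000, p=3.648678: f=6.592448 → p ← 3.648678 + 0.17·6.592448 = 4.769394
s=1.510000, p=4.769394: f=8.343019 → p ← 4.769394 + 0.17·8.343019 = 6.187707
p(1.68) ≈ 6.1877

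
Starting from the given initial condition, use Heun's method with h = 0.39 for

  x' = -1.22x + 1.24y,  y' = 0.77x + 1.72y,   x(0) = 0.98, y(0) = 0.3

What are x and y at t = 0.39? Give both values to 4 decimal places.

Heun on (x,y): k1 = f(t_n, state_n); k2 = f(t_n + h, state_n + h·k1); state_{n+1} = state_n + (h/2)·(k1 + k2).
0.000000: (0.980000, 0.300000)
  k1 = (-0.823600, 1.270600)
  predictor → (0.658796, 0.795534)
  k2 = (0.182731, 1.875591)
  → (0.855031, 0.913507)
(x(0.39), y(0.39)) ≈ (0.8550, 0.9135)

0.8550, 0.9135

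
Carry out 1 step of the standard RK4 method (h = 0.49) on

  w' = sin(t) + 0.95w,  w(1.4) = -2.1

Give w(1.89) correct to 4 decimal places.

RK4: k1 = f(t_n, w_n); k2 = f(t_n + h/2, w_n + (h/2)·k1); k3 = f(t_n + h/2, w_n + (h/2)·k2); k4 = f(t_n + h, w_n + h·k3); w_{n+1} = w_n + (h/6)·(k1 + 2k2 + 2k3 + k4).
t=1.400000, w=-2.100000:
  k1 = f(1.400000, -2.100000) = -1.009550
  k2 = f(1.645000, -2.347340) = -1.232725
  k3 = f(1.645000, -2.402018) = -1.284668
  k4 = f(1.890000, -2.729488) = -1.643528
  w ← -2.100000 + (0.49/6)·(k1 + 2k2 + 2k3 + k4) = -2.727842
w(1.89) ≈ -2.7278

-2.7278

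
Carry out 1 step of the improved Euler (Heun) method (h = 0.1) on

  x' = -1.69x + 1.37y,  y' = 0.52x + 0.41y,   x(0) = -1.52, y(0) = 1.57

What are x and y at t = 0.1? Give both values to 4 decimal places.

Heun on (x,y): k1 = f(t_n, state_n); k2 = f(t_n + h, state_n + h·k1); state_{n+1} = state_n + (h/2)·(k1 + k2).
0.000000: (-1.520000, 1.570000)
  k1 = (4.719700, -0.146700)
  predictor → (-1.048030, 1.555330)
  k2 = (3.901973, 0.092710)
  → (-1.088916, 1.567300)
(x(0.1), y(0.1)) ≈ (-1.0889, 1.5673)

-1.0889, 1.5673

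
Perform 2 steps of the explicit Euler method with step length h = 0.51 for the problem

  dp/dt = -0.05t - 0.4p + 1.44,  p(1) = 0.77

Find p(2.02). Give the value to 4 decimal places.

Euler: p_{n+1} = p_n + h·f(t_n, p_n).
t=1.000000, p=0.770000: f=1.082000 → p ← 0.770000 + 0.51·1.082000 = 1.321820
t=1.510000, p=1.321820: f=0.835772 → p ← 1.321820 + 0.51·0.835772 = 1.748064
p(2.02) ≈ 1.7481

1.7481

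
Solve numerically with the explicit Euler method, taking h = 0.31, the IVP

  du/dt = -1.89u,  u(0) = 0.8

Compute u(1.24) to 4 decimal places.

Euler: u_{n+1} = u_n + h·f(t_n, u_n).
t=0.000000, u=0.800000: f=-1.512000 → u ← 0.800000 + 0.31·(-1.512000) = 0.331280
t=0.310000, u=0.331280: f=-0.626119 → u ← 0.331280 + 0.31·(-0.626119) = 0.137183
t=0.620000, u=0.137183: f=-0.259276 → u ← 0.137183 + 0.31·(-0.259276) = 0.056808
t=0.930000, u=0.056808: f=-0.107366 → u ← 0.056808 + 0.31·(-0.107366) = 0.023524
u(1.24) ≈ 0.0235

0.0235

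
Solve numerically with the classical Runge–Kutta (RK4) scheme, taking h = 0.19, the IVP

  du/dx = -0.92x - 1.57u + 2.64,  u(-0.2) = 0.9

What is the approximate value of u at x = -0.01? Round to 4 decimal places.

RK4: k1 = f(x_n, u_n); k2 = f(x_n + h/2, u_n + (h/2)·k1); k3 = f(x_n + h/2, u_n + (h/2)·k2); k4 = f(x_n + h, u_n + h·k3); u_{n+1} = u_n + (h/6)·(k1 + 2k2 + 2k3 + k4).
x=-0.200000, u=0.900000:
  k1 = f(-0.200000, 0.900000) = 1.411000
  k2 = f(-0.105000, 1.034045) = 1.113149
  k3 = f(-0.105000, 1.005749) = 1.157574
  k4 = f(-0.010000, 1.119939) = 0.890896
  u ← 0.900000 + (0.19/6)·(k1 + 2k2 + 2k3 + k4) = 1.116706
u(-0.01) ≈ 1.1167

1.1167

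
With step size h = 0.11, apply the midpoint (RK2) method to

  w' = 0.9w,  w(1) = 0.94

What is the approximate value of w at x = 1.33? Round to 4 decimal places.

1.2645

Midpoint: k1 = f(x_n, w_n); k2 = f(x_n + h/2, w_n + (h/2)·k1); w_{n+1} = w_n + h·k2.
x=1.000000, w=0.940000:
  k1 = f(1.000000, 0.940000) = 0.846000
  k2 = f(1.055000, 0.986530) = 0.887877
  w ← 0.940000 + 0.11·0.887877 = 1.037666
x=1.110000, w=1.037666:
  k1 = f(1.110000, 1.037666) = 0.933900
  k2 = f(1.165000, 1.089031) = 0.980128
  w ← 1.037666 + 0.11·0.980128 = 1.145481
x=1.220000, w=1.145481:
  k1 = f(1.220000, 1.145481) = 1.030932
  k2 = f(1.275000, 1.202182) = 1.081964
  w ← 1.145481 + 0.11·1.081964 = 1.264497
w(1.33) ≈ 1.2645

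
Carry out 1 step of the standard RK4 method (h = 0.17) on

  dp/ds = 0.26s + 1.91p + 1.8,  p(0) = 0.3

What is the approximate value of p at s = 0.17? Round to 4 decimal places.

0.7808

RK4: k1 = f(s_n, p_n); k2 = f(s_n + h/2, p_n + (h/2)·k1); k3 = f(s_n + h/2, p_n + (h/2)·k2); k4 = f(s_n + h, p_n + h·k3); p_{n+1} = p_n + (h/6)·(k1 + 2k2 + 2k3 + k4).
s=0.000000, p=0.300000:
  k1 = f(0.000000, 0.300000) = 2.373000
  k2 = f(0.085000, 0.501705) = 2.780357
  k3 = f(0.085000, 0.536330) = 2.846491
  k4 = f(0.170000, 0.783903) = 3.341456
  p ← 0.300000 + (0.17/6)·(k1 + 2k2 + 2k3 + k4) = 0.780764
p(0.17) ≈ 0.7808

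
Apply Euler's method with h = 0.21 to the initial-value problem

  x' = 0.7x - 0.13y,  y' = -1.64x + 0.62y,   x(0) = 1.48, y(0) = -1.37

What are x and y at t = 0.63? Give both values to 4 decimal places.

Euler on (x,y): x_{n+1} = x_n + h·x', y_{n+1} = y_n + h·y'.
0.000000: (1.480000, -1.370000); f=(1.214100, -3.276600) → (1.734961, -2.058086)
0.210000: (1.734961, -2.058086); f=(1.482024, -4.121349) → (2.046186, -2.923569)
0.420000: (2.046186, -2.923569); f=(1.812394, -5.168358) → (2.426789, -4.008925)
(x(0.63), y(0.63)) ≈ (2.4268, -4.0089)

2.4268, -4.0089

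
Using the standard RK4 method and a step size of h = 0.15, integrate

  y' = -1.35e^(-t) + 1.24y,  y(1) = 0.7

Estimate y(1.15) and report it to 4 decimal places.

RK4: k1 = f(t_n, y_n); k2 = f(t_n + h/2, y_n + (h/2)·k1); k3 = f(t_n + h/2, y_n + (h/2)·k2); k4 = f(t_n + h, y_n + h·k3); y_{n+1} = y_n + (h/6)·(k1 + 2k2 + 2k3 + k4).
t=1.000000, y=0.700000:
  k1 = f(1.000000, 0.700000) = 0.371363
  k2 = f(1.075000, 0.727852) = 0.441785
  k3 = f(1.075000, 0.733134) = 0.448334
  k4 = f(1.150000, 0.767250) = 0.523930
  y ← 0.700000 + (0.15/6)·(k1 + 2k2 + 2k3 + k4) = 0.766888
y(1.15) ≈ 0.7669

0.7669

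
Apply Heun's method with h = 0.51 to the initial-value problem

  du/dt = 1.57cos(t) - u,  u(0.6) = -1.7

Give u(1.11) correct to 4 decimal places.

Heun: k1 = f(t_n, u_n); k2 = f(t_n + h, u_n + h·k1); u_{n+1} = u_n + (h/2)·(k1 + k2).
t=0.600000, u=-1.700000:
  k1 = f(0.600000, -1.700000) = 2.995777
  k2 = f(1.110000, -0.172154) = 0.870272
  u ← -1.700000 + (0.51/2)·(2.995777 + 0.870272) = -0.714157
u(1.11) ≈ -0.7142

-0.7142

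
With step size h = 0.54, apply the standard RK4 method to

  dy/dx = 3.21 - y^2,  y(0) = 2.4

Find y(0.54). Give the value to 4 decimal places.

RK4: k1 = f(x_n, y_n); k2 = f(x_n + h/2, y_n + (h/2)·k1); k3 = f(x_n + h/2, y_n + (h/2)·k2); k4 = f(x_n + h, y_n + h·k3); y_{n+1} = y_n + (h/6)·(k1 + 2k2 + 2k3 + k4).
x=0.000000, y=2.400000:
  k1 = f(0.000000, 2.400000) = -2.550000
  k2 = f(0.270000, 1.711500) = 0.280768
  k3 = f(0.270000, 2.475807) = -2.919622
  k4 = f(0.540000, 0.823404) = 2.532005
  y ← 2.400000 + (0.54/6)·(k1 + 2k2 + 2k3 + k4) = 1.923387
y(0.54) ≈ 1.9234

1.9234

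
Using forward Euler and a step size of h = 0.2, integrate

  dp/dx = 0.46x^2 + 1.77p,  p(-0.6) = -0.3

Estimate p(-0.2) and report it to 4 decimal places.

-0.4904

Euler: p_{n+1} = p_n + h·f(x_n, p_n).
x=-0.600000, p=-0.300000: f=-0.365400 → p ← -0.300000 + 0.2·(-0.365400) = -0.373080
x=-0.400000, p=-0.373080: f=-0.586752 → p ← -0.373080 + 0.2·(-0.586752) = -0.490430
p(-0.2) ≈ -0.4904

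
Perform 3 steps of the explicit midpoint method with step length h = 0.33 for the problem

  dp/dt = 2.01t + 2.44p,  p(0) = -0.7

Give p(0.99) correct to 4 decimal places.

-4.6520

Midpoint: k1 = f(t_n, p_n); k2 = f(t_n + h/2, p_n + (h/2)·k1); p_{n+1} = p_n + h·k2.
t=0.000000, p=-0.700000:
  k1 = f(0.000000, -0.700000) = -1.708000
  k2 = f(0.165000, -0.981820) = -2.063991
  p ← -0.700000 + 0.33·(-2.063991) = -1.381117
t=0.330000, p=-1.381117:
  k1 = f(0.330000, -1.381117) = -2.706625
  k2 = f(0.495000, -1.827710) = -3.464663
  p ← -1.381117 + 0.33·(-3.464663) = -2.524456
t=0.660000, p=-2.524456:
  k1 = f(0.660000, -2.524456) = -4.833072
  k2 = f(0.825000, -3.321913) = -6.447217
  p ← -2.524456 + 0.33·(-6.447217) = -4.652037
p(0.99) ≈ -4.6520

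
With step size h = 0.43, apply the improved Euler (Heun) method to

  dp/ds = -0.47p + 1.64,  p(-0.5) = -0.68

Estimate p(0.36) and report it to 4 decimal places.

Heun: k1 = f(s_n, p_n); k2 = f(s_n + h, p_n + h·k1); p_{n+1} = p_n + (h/2)·(k1 + k2).
s=-0.500000, p=-0.680000:
  k1 = f(-0.500000, -0.680000) = 1.959600
  k2 = f(-0.070000, 0.162628) = 1.563565
  p ← -0.680000 + (0.43/2)·(1.959600 + 1.563565) = 0.077480
s=-0.070000, p=0.077480:
  k1 = f(-0.070000, 0.077480) = 1.603584
  k2 = f(0.360000, 0.767022) = 1.279500
  p ← 0.077480 + (0.43/2)·(1.603584 + 1.279500) = 0.697344
p(0.36) ≈ 0.6973

0.6973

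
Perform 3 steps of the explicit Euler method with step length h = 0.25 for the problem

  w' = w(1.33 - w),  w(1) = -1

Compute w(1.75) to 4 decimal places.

-5.5138

Euler: w_{n+1} = w_n + h·f(s_n, w_n).
s=1.000000, w=-1.000000: f=-2.330000 → w ← -1.000000 + 0.25·(-2.330000) = -1.582500
s=1.250000, w=-1.582500: f=-4.609031 → w ← -1.582500 + 0.25·(-4.609031) = -2.734758
s=1.500000, w=-2.734758: f=-11.116128 → w ← -2.734758 + 0.25·(-11.116128) = -5.513790
w(1.75) ≈ -5.5138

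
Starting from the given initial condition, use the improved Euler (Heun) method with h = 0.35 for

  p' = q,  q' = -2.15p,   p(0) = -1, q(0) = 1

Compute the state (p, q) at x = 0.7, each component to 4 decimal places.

Heun on (p,q): k1 = f(x_n, state_n); k2 = f(x_n + h, state_n + h·k1); state_{n+1} = state_n + (h/2)·(k1 + k2).
0.000000: (-1.000000, 1.000000)
  k1 = (1.000000, 2.150000)
  predictor → (-0.650000, 1.752500)
  k2 = (1.752500, 1.397500)
  → (-0.518313, 1.620812)
0.350000: (-0.518313, 1.620812)
  k1 = (1.620812, 1.114372)
  predictor → (0.048972, 2.010843)
  k2 = (2.010843, -0.105290)
  → (0.117227, 1.797402)
(p(0.7), q(0.7)) ≈ (0.1172, 1.7974)

0.1172, 1.7974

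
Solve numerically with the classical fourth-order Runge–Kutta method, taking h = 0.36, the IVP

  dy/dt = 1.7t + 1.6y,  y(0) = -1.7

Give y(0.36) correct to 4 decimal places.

RK4: k1 = f(t_n, y_n); k2 = f(t_n + h/2, y_n + (h/2)·k1); k3 = f(t_n + h/2, y_n + (h/2)·k2); k4 = f(t_n + h, y_n + h·k3); y_{n+1} = y_n + (h/6)·(k1 + 2k2 + 2k3 + k4).
t=0.000000, y=-1.700000:
  k1 = f(0.000000, -1.700000) = -2.720000
  k2 = f(0.180000, -2.189600) = -3.197360
  k3 = f(0.180000, -2.275525) = -3.334840
  k4 = f(0.360000, -2.900542) = -4.028868
  y ← -1.700000 + (0.36/6)·(k1 + 2k2 + 2k3 + k4) = -2.888796
y(0.36) ≈ -2.8888

-2.8888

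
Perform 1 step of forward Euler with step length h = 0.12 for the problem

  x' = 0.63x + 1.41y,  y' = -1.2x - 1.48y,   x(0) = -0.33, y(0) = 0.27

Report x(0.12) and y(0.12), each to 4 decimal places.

-0.3093, 0.2696

Euler on (x,y): x_{n+1} = x_n + h·x', y_{n+1} = y_n + h·y'.
0.000000: (-0.330000, 0.270000); f=(0.172800, -0.003600) → (-0.309264, 0.269568)
(x(0.12), y(0.12)) ≈ (-0.3093, 0.2696)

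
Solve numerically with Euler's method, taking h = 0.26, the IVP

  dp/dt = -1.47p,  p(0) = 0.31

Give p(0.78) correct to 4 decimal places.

Euler: p_{n+1} = p_n + h·f(t_n, p_n).
t=0.000000, p=0.310000: f=-0.455700 → p ← 0.310000 + 0.26·(-0.455700) = 0.191518
t=0.260000, p=0.191518: f=-0.281531 → p ← 0.191518 + 0.26·(-0.281531) = 0.118320
t=0.520000, p=0.118320: f=-0.173930 → p ← 0.118320 + 0.26·(-0.173930) = 0.073098
p(0.78) ≈ 0.0731

0.0731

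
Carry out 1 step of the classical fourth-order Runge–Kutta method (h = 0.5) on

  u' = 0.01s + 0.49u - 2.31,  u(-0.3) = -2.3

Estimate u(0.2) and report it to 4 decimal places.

-4.2476

RK4: k1 = f(s_n, u_n); k2 = f(s_n + h/2, u_n + (h/2)·k1); k3 = f(s_n + h/2, u_n + (h/2)·k2); k4 = f(s_n + h, u_n + h·k3); u_{n+1} = u_n + (h/6)·(k1 + 2k2 + 2k3 + k4).
s=-0.300000, u=-2.300000:
  k1 = f(-0.300000, -2.300000) = -3.440000
  k2 = f(-0.050000, -3.160000) = -3.858900
  k3 = f(-0.050000, -3.264725) = -3.910215
  k4 = f(0.200000, -4.255108) = -4.393003
  u ← -2.300000 + (0.5/6)·(k1 + 2k2 + 2k3 + k4) = -4.247603
u(0.2) ≈ -4.2476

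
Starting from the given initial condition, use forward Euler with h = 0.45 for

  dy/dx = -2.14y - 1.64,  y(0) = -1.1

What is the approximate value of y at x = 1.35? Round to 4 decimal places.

-0.7664

Euler: y_{n+1} = y_n + h·f(x_n, y_n).
x=0.000000, y=-1.100000: f=0.714000 → y ← -1.100000 + 0.45·0.714000 = -0.778700
x=0.450000, y=-0.778700: f=0.026418 → y ← -0.778700 + 0.45·0.026418 = -0.766812
x=0.900000, y=-0.766812: f=0.000977 → y ← -0.766812 + 0.45·0.000977 = -0.766372
y(1.35) ≈ -0.7664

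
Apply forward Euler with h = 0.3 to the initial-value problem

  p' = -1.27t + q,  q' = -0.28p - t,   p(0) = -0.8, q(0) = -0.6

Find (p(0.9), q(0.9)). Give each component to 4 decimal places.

-1.6449, -0.6151

Euler on (p,q): p_{n+1} = p_n + h·p', q_{n+1} = q_n + h·q'.
0.000000: (-0.800000, -0.600000); f=(-0.600000, 0.224000) → (-0.980000, -0.532800)
0.300000: (-0.980000, -0.532800); f=(-0.913800, -0.025600) → (-1.254140, -0.540480)
0.600000: (-1.254140, -0.540480); f=(-1.302480, -0.248841) → (-1.644884, -0.615132)
(p(0.9), q(0.9)) ≈ (-1.6449, -0.6151)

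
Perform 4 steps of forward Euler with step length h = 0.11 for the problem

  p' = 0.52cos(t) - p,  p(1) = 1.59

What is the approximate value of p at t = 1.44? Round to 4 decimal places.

Euler: p_{n+1} = p_n + h·f(t_n, p_n).
t=1.000000, p=1.590000: f=-1.309043 → p ← 1.590000 + 0.11·(-1.309043) = 1.446005
t=1.110000, p=1.446005: f=-1.214781 → p ← 1.446005 + 0.11·(-1.214781) = 1.312379
t=1.220000, p=1.312379: f=-1.133684 → p ← 1.312379 + 0.11·(-1.133684) = 1.187674
t=1.330000, p=1.187674: f=-1.063667 → p ← 1.187674 + 0.11·(-1.063667) = 1.070671
p(1.44) ≈ 1.0707

1.0707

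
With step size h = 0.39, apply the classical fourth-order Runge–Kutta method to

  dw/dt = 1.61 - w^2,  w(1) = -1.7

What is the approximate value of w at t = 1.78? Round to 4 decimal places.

RK4: k1 = f(t_n, w_n); k2 = f(t_n + h/2, w_n + (h/2)·k1); k3 = f(t_n + h/2, w_n + (h/2)·k2); k4 = f(t_n + h, w_n + h·k3); w_{n+1} = w_n + (h/6)·(k1 + 2k2 + 2k3 + k4).
t=1.000000, w=-1.700000:
  k1 = f(1.000000, -1.700000) = -1.280000
  k2 = f(1.195000, -1.949600) = -2.190940
  k3 = f(1.195000, -2.127233) = -2.915122
  k4 = f(1.390000, -2.836897) = -6.437987
  w ← -1.700000 + (0.39/6)·(k1 + 2k2 + 2k3 + k4) = -2.865457
t=1.390000, w=-2.865457:
  k1 = f(1.390000, -2.865457) = -6.600845
  k2 = f(1.585000, -4.152622) = -15.634269
  k3 = f(1.585000, -5.914140) = -33.367048
  k4 = f(1.780000, -15.878606) = -250.520127
  w ← -2.865457 + (0.39/6)·(k1 + 2k2 + 2k3 + k4) = -25.948492
w(1.78) ≈ -25.9485

-25.9485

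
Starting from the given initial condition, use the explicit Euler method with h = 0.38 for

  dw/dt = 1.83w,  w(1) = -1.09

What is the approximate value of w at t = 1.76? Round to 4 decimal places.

Euler: w_{n+1} = w_n + h·f(t_n, w_n).
t=1.000000, w=-1.090000: f=-1.994700 → w ← -1.090000 + 0.38·(-1.994700) = -1.847986
t=1.380000, w=-1.847986: f=-3.381814 → w ← -1.847986 + 0.38·(-3.381814) = -3.133075
w(1.76) ≈ -3.1331

-3.1331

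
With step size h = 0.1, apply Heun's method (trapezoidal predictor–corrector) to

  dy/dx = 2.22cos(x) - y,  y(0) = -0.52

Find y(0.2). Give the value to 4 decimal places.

-0.0273

Heun: k1 = f(x_n, y_n); k2 = f(x_n + h, y_n + h·k1); y_{n+1} = y_n + (h/2)·(k1 + k2).
x=0.000000, y=-0.520000:
  k1 = f(0.000000, -0.520000) = 2.740000
  k2 = f(0.100000, -0.246000) = 2.454909
  y ← -0.520000 + (0.1/2)·(2.740000 + 2.454909) = -0.260255
x=0.100000, y=-0.260255:
  k1 = f(0.100000, -0.260255) = 2.469164
  k2 = f(0.200000, -0.013338) = 2.189086
  y ← -0.260255 + (0.1/2)·(2.469164 + 2.189086) = -0.027342
y(0.2) ≈ -0.0273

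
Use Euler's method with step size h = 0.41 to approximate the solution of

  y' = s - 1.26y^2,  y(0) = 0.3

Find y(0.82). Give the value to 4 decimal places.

Euler: y_{n+1} = y_n + h·f(s_n, y_n).
s=0.000000, y=0.300000: f=-0.113400 → y ← 0.300000 + 0.41·(-0.113400) = 0.253506
s=0.410000, y=0.253506: f=0.329026 → y ← 0.253506 + 0.41·0.329026 = 0.388407
y(0.82) ≈ 0.3884

0.3884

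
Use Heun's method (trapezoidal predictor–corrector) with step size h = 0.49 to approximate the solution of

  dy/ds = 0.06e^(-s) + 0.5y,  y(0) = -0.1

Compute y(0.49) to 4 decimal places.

-0.1002

Heun: k1 = f(s_n, y_n); k2 = f(s_n + h, y_n + h·k1); y_{n+1} = y_n + (h/2)·(k1 + k2).
s=0.000000, y=-0.100000:
  k1 = f(0.000000, -0.100000) = 0.010000
  k2 = f(0.490000, -0.095100) = -0.010792
  y ← -0.100000 + (0.49/2)·(0.010000 + (-0.010792)) = -0.100194
y(0.49) ≈ -0.1002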